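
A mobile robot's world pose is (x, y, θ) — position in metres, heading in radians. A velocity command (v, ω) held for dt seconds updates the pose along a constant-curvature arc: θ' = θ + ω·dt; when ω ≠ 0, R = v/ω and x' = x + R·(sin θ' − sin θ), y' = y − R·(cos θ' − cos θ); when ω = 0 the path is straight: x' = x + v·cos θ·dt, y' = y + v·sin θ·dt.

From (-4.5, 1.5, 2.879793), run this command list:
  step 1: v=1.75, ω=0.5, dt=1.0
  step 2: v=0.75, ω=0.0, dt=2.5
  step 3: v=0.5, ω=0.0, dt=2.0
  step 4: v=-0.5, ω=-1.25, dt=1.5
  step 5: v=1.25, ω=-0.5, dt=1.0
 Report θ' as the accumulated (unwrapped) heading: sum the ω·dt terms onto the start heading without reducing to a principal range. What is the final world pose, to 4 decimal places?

step 1: θ'=3.3798 (R=3.5000) → pose (-6.2317, 1.5204, 3.3798)
step 2: θ'=3.3798 (straight) → pose (-8.0538, 1.0780, 3.3798)
step 3: θ'=3.3798 (straight) → pose (-9.0255, 0.8421, 3.3798)
step 4: θ'=1.5048 (R=0.4000) → pose (-8.5320, 0.4270, 1.5048)
step 5: θ'=1.0048 (R=-2.5000) → pose (-8.1476, 1.6027, 1.0048)

(-8.1476, 1.6027, 1.0048)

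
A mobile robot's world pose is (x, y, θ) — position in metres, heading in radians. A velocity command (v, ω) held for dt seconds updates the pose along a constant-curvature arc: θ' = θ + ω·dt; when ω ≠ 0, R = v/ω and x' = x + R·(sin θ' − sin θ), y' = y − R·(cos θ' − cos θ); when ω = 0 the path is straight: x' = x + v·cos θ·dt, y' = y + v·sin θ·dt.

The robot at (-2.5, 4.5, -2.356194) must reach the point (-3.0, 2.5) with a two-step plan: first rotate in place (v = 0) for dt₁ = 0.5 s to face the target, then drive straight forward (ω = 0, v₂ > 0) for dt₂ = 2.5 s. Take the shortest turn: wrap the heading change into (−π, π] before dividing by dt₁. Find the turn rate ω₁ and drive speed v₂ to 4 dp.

ω₁ = 1.0808, v₂ = 0.8246

heading to target = atan2(2.5−4.5, -3−-2.5) = -1.8158
Δθ = wrap(-1.8158 − -2.3562) = 0.5404; ω₁ = Δθ/dt₁ = 1.0808
distance = √((-3−-2.5)² + (2.5−4.5)²) = 2.0616; v₂ = distance/dt₂ = 0.8246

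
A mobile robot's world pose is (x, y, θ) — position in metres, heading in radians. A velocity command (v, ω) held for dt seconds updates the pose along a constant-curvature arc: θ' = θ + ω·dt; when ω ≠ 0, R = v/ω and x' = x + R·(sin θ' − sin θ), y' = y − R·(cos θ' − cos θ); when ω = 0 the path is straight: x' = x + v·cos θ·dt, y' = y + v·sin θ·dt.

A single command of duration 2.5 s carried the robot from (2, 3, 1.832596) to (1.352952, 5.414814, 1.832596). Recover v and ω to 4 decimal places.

v = 1.0000, ω = 0.0000

Δθ = 1.832596 − 1.832596 = 0.000000
ω = Δθ/dt = 0.000000/2.5 = 0.0000
ω = 0 → v = (Δx·cos θ + Δy·sin θ)/dt = 1.0000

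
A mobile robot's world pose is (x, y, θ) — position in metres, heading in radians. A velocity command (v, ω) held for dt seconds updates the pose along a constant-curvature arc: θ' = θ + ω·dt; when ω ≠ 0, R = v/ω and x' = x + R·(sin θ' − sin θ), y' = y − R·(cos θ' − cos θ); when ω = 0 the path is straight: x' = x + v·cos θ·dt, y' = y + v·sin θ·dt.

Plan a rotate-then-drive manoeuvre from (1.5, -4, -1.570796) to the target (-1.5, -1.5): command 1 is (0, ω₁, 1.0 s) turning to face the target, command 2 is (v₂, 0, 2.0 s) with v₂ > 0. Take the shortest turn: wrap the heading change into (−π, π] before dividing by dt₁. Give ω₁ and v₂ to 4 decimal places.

heading to target = atan2(-1.5−-4, -1.5−1.5) = 2.4469
Δθ = wrap(2.4469 − -1.5708) = -2.2655; ω₁ = Δθ/dt₁ = -2.2655
distance = √((-1.5−1.5)² + (-1.5−-4)²) = 3.9051; v₂ = distance/dt₂ = 1.9526

ω₁ = -2.2655, v₂ = 1.9526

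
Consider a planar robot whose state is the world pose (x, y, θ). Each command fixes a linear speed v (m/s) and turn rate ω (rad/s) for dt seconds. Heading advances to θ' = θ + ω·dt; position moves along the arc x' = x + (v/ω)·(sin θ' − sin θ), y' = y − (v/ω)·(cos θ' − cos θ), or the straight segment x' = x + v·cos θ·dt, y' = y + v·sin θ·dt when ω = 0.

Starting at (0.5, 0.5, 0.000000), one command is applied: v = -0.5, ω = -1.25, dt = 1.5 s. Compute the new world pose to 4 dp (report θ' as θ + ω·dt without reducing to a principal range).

(0.1184, 1.0198, -1.8750)

θ' = 0.0000 + -1.25·1.5 = -1.8750
R = v/ω = -0.5/-1.25 = 0.4000
x' = 0.5 + 0.4000·(sin -1.8750 − sin 0.0000) = 0.1184
y' = 0.5 − 0.4000·(cos -1.8750 − cos 0.0000) = 1.0198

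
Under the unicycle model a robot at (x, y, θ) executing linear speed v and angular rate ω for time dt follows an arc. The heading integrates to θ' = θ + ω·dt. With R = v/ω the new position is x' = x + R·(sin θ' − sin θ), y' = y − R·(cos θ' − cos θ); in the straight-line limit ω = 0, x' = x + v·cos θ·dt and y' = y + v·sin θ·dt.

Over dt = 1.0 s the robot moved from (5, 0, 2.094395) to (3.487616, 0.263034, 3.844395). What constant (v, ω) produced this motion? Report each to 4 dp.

v = 1.7500, ω = 1.7500

Δθ = 3.844395 − 2.094395 = 1.750000
ω = Δθ/dt = 1.750000/1.0 = 1.7500
R = Δx/(sin θ' − sin θ) = 1.0000
v = R·ω = 1.0000·1.7500 = 1.7500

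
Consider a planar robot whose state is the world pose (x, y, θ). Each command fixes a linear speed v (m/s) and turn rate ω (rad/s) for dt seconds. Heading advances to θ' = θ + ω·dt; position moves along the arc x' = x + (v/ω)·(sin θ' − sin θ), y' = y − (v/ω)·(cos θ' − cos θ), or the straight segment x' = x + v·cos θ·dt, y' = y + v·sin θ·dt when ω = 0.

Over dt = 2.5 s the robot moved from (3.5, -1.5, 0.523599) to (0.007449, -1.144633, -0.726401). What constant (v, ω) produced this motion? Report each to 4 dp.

v = -1.5000, ω = -0.5000

Δθ = -0.726401 − 0.523599 = -1.250000
ω = Δθ/dt = -1.250000/2.5 = -0.5000
R = Δx/(sin θ' − sin θ) = 3.0000
v = R·ω = 3.0000·-0.5000 = -1.5000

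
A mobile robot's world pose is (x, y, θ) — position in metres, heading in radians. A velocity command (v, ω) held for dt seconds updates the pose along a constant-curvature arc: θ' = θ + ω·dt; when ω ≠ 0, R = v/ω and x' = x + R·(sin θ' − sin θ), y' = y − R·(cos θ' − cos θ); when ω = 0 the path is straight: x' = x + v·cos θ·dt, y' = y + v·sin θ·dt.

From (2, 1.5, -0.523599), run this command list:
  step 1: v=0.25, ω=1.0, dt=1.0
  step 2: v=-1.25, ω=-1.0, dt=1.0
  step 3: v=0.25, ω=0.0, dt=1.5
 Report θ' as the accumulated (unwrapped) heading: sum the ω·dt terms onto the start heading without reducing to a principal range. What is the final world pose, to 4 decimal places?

(1.3662, 1.3351, -0.5236)

step 1: θ'=0.4764 (R=0.2500) → pose (2.2396, 1.4943, 0.4764)
step 2: θ'=-0.5236 (R=1.2500) → pose (1.0414, 1.5226, -0.5236)
step 3: θ'=-0.5236 (straight) → pose (1.3662, 1.3351, -0.5236)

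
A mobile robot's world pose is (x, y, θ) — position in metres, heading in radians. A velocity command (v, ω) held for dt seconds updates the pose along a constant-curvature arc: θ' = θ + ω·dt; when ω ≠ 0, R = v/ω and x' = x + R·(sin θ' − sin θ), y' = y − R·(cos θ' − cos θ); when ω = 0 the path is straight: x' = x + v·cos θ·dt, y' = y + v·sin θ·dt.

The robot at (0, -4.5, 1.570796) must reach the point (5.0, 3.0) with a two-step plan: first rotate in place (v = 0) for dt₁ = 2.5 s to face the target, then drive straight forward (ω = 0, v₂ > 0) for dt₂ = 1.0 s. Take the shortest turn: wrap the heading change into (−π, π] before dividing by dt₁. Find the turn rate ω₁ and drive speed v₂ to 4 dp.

heading to target = atan2(3−-4.5, 5−0) = 0.9828
Δθ = wrap(0.9828 − 1.5708) = -0.5880; ω₁ = Δθ/dt₁ = -0.2352
distance = √((5−0)² + (3−-4.5)²) = 9.0139; v₂ = distance/dt₂ = 9.0139

ω₁ = -0.2352, v₂ = 9.0139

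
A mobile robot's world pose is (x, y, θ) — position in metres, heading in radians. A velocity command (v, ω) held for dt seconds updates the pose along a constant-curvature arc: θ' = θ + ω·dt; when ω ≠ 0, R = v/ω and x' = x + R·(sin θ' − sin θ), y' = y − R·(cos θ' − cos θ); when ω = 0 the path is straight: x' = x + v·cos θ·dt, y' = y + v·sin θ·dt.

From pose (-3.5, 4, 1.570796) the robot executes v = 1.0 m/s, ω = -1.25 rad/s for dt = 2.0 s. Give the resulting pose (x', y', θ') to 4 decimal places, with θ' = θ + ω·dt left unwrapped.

(-2.0591, 4.4788, -0.9292)

θ' = 1.5708 + -1.25·2.0 = -0.9292
R = v/ω = 1.0/-1.25 = -0.8000
x' = -3.5 + -0.8000·(sin -0.9292 − sin 1.5708) = -2.0591
y' = 4 − -0.8000·(cos -0.9292 − cos 1.5708) = 4.4788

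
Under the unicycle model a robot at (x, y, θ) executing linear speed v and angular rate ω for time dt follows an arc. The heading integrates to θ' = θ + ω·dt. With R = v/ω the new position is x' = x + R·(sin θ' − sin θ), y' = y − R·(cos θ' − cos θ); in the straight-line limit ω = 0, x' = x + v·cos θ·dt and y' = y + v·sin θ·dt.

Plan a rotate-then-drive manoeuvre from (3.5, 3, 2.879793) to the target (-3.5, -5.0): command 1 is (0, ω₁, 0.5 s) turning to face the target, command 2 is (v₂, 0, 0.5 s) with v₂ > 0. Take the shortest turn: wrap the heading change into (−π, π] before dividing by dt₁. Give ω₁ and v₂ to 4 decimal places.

ω₁ = 2.2275, v₂ = 21.2603

heading to target = atan2(-5−3, -3.5−3.5) = -2.2896
Δθ = wrap(-2.2896 − 2.8798) = 1.1138; ω₁ = Δθ/dt₁ = 2.2275
distance = √((-3.5−3.5)² + (-5−3)²) = 10.6301; v₂ = distance/dt₂ = 21.2603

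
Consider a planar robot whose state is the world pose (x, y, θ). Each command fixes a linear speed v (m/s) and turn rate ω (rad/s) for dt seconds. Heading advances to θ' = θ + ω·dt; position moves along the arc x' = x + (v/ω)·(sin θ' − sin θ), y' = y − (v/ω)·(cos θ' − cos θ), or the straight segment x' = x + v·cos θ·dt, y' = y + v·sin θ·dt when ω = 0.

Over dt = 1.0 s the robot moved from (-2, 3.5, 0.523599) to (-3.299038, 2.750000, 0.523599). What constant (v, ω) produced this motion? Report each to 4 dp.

v = -1.5000, ω = 0.0000

Δθ = 0.523599 − 0.523599 = 0.000000
ω = Δθ/dt = 0.000000/1.0 = 0.0000
ω = 0 → v = (Δx·cos θ + Δy·sin θ)/dt = -1.5000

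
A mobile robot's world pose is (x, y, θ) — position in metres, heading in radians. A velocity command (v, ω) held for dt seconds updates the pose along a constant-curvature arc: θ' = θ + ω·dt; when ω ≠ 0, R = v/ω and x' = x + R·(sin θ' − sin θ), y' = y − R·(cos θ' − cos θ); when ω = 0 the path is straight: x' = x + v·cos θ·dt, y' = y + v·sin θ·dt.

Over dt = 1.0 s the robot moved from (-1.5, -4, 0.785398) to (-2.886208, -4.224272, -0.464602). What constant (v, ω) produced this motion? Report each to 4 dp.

v = -1.5000, ω = -1.2500

Δθ = -0.464602 − 0.785398 = -1.250000
ω = Δθ/dt = -1.250000/1.0 = -1.2500
R = Δx/(sin θ' − sin θ) = 1.2000
v = R·ω = 1.2000·-1.2500 = -1.5000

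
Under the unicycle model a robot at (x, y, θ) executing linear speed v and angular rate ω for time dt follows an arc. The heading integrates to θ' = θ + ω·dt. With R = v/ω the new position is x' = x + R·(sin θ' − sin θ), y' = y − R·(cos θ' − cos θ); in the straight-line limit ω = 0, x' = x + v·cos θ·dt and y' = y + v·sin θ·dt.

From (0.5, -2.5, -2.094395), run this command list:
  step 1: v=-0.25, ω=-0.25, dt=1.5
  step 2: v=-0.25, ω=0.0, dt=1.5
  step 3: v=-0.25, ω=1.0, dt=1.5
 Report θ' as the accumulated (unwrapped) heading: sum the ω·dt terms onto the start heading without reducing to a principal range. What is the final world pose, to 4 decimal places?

(1.0872, -1.6470, -0.9694)

step 1: θ'=-2.4694 (R=1.0000) → pose (0.7433, -2.2175, -2.4694)
step 2: θ'=-2.4694 (straight) → pose (1.0367, -1.9840, -2.4694)
step 3: θ'=-0.9694 (R=-0.2500) → pose (1.0872, -1.6470, -0.9694)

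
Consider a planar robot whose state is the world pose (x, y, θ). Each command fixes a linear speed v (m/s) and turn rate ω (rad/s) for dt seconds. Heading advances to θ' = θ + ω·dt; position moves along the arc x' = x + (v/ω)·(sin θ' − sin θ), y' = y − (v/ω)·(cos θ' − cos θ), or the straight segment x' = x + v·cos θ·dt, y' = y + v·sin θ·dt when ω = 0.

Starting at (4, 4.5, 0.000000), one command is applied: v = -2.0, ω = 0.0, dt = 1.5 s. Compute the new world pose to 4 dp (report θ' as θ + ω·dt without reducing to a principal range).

(1.0000, 4.5000, 0.0000)

θ' = 0.0000 + 0.0·1.5 = 0.0000
ω = 0 → straight: x' = 4 + -2.0·cos(0.0000)·1.5 = 1.0000
y' = 4.5 + -2.0·sin(0.0000)·1.5 = 4.5000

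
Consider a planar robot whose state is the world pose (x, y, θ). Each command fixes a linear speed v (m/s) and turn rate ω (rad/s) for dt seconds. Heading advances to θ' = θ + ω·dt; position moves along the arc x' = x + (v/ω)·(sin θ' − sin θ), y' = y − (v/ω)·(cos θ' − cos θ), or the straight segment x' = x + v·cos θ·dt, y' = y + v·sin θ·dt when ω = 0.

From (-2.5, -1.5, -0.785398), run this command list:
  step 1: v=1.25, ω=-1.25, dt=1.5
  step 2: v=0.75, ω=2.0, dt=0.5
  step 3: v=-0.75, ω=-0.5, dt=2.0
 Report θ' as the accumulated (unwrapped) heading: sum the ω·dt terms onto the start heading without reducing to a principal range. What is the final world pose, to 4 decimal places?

step 1: θ'=-2.6604 (R=-1.0000) → pose (-2.7443, -3.0935, -2.6604)
step 2: θ'=-1.6604 (R=0.3750) → pose (-2.9442, -3.3924, -1.6604)
step 3: θ'=-2.6604 (R=1.5000) → pose (-2.1445, -2.1970, -2.6604)

(-2.1445, -2.1970, -2.6604)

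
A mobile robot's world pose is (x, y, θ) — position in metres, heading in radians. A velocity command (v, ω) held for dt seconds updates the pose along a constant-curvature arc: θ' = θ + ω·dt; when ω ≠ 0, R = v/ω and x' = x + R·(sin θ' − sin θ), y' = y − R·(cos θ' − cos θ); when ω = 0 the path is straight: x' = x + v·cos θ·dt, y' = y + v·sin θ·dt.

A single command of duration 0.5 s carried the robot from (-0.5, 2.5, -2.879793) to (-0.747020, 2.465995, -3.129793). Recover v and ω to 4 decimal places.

Δθ = -3.129793 − -2.879793 = -0.250000
ω = Δθ/dt = -0.250000/0.5 = -0.5000
R = Δx/(sin θ' − sin θ) = -1.0000
v = R·ω = -1.0000·-0.5000 = 0.5000

v = 0.5000, ω = -0.5000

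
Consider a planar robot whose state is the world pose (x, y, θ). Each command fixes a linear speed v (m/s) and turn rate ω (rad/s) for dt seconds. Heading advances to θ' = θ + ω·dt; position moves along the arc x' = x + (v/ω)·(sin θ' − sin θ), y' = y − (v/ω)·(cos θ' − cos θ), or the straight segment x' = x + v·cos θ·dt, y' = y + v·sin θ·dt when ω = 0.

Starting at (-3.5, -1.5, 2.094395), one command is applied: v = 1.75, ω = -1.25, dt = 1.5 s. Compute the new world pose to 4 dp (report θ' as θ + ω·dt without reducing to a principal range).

(-2.5923, 0.5664, 0.2194)

θ' = 2.0944 + -1.25·1.5 = 0.2194
R = v/ω = 1.75/-1.25 = -1.4000
x' = -3.5 + -1.4000·(sin 0.2194 − sin 2.0944) = -2.5923
y' = -1.5 − -1.4000·(cos 0.2194 − cos 2.0944) = 0.5664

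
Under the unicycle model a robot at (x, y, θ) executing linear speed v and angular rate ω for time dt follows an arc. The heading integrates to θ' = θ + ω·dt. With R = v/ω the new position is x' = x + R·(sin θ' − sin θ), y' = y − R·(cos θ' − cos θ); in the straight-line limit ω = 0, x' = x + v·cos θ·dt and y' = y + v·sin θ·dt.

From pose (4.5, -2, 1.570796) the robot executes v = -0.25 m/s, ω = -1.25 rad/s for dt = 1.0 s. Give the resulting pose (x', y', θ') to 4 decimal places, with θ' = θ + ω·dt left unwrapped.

θ' = 1.5708 + -1.25·1.0 = 0.3208
R = v/ω = -0.25/-1.25 = 0.2000
x' = 4.5 + 0.2000·(sin 0.3208 − sin 1.5708) = 4.3631
y' = -2 − 0.2000·(cos 0.3208 − cos 1.5708) = -2.1898

(4.3631, -2.1898, 0.3208)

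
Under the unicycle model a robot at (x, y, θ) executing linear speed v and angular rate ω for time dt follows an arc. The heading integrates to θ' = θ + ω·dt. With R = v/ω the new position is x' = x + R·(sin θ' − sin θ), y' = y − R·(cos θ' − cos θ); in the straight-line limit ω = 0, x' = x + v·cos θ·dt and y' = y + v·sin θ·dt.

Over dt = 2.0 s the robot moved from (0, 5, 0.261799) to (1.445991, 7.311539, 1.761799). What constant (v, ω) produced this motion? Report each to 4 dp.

Δθ = 1.761799 − 0.261799 = 1.500000
ω = Δθ/dt = 1.500000/2.0 = 0.7500
R = −Δy/(cos θ' − cos θ) = 2.0000
v = R·ω = 2.0000·0.7500 = 1.5000

v = 1.5000, ω = 0.7500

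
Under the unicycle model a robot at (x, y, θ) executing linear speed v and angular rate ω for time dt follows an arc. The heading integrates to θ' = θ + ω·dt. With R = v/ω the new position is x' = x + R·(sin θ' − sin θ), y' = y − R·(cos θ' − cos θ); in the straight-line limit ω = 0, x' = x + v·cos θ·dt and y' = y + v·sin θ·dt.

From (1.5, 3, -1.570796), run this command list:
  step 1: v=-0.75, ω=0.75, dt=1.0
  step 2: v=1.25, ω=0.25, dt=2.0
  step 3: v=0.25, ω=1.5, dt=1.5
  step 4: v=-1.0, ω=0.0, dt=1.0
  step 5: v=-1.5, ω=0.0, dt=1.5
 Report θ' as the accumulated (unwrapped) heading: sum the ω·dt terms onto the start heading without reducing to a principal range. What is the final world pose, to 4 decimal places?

(4.6622, -0.4819, 1.9292)

step 1: θ'=-0.8208 (R=-1.0000) → pose (1.2317, 3.6816, -0.8208)
step 2: θ'=-0.3208 (R=5.0000) → pose (3.3135, 2.3449, -0.3208)
step 3: θ'=1.9292 (R=0.1667) → pose (3.5222, 2.5615, 1.9292)
step 4: θ'=1.9292 (straight) → pose (3.8729, 1.6251, 1.9292)
step 5: θ'=1.9292 (straight) → pose (4.6622, -0.4819, 1.9292)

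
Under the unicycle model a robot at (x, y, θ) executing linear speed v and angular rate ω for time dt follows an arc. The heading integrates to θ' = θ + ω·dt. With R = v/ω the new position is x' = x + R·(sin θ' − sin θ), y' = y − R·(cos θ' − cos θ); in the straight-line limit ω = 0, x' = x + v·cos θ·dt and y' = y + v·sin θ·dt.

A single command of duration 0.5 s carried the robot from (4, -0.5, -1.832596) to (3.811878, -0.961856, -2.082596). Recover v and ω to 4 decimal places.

Δθ = -2.082596 − -1.832596 = -0.250000
ω = Δθ/dt = -0.250000/0.5 = -0.5000
R = −Δy/(cos θ' − cos θ) = -2.0000
v = R·ω = -2.0000·-0.5000 = 1.0000

v = 1.0000, ω = -0.5000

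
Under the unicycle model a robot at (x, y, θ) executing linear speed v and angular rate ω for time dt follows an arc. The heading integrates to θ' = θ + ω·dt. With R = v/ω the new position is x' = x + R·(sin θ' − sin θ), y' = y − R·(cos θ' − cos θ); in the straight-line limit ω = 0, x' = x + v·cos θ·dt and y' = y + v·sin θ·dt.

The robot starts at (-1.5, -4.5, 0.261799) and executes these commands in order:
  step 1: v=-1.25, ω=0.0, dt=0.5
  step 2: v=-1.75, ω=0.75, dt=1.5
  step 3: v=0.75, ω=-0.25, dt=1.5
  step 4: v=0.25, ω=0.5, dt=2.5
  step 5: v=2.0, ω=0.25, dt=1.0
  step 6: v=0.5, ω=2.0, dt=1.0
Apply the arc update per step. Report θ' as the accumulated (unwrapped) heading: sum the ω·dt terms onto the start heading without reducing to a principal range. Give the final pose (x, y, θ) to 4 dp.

step 1: θ'=0.2618 (straight) → pose (-2.1037, -4.6618, 0.2618)
step 2: θ'=1.3868 (R=-2.3333) → pose (-3.7937, -6.4887, 1.3868)
step 3: θ'=1.0118 (R=-3.0000) → pose (-3.3877, -5.4466, 1.0118)
step 4: θ'=2.2618 (R=0.5000) → pose (-3.4263, -4.8627, 2.2618)
step 5: θ'=2.5118 (R=8.0000) → pose (-4.8794, -3.4960, 2.5118)
step 6: θ'=4.5118 (R=0.2500) → pose (-5.2716, -3.6482, 4.5118)

(-5.2716, -3.6482, 4.5118)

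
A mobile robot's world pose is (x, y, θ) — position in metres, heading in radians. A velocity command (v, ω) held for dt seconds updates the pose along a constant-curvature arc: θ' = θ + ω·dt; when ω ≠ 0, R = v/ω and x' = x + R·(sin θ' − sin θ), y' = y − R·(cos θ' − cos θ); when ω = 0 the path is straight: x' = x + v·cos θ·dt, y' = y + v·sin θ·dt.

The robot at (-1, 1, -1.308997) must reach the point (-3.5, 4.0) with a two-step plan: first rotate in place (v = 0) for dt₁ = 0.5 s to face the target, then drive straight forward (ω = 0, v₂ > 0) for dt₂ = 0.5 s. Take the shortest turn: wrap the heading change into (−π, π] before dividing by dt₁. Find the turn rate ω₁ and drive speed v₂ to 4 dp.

heading to target = atan2(4−1, -3.5−-1) = 2.2655
Δθ = wrap(2.2655 − -1.3090) = -2.7087; ω₁ = Δθ/dt₁ = -5.4173
distance = √((-3.5−-1)² + (4−1)²) = 3.9051; v₂ = distance/dt₂ = 7.8102

ω₁ = -5.4173, v₂ = 7.8102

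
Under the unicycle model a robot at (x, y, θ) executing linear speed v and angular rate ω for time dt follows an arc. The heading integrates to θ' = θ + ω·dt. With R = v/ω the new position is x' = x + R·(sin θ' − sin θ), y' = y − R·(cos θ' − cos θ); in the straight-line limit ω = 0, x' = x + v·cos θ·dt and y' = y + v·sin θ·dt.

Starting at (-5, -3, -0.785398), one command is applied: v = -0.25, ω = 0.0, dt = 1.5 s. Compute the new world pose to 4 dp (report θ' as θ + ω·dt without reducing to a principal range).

θ' = -0.7854 + 0.0·1.5 = -0.7854
ω = 0 → straight: x' = -5 + -0.25·cos(-0.7854)·1.5 = -5.2652
y' = -3 + -0.25·sin(-0.7854)·1.5 = -2.7348

(-5.2652, -2.7348, -0.7854)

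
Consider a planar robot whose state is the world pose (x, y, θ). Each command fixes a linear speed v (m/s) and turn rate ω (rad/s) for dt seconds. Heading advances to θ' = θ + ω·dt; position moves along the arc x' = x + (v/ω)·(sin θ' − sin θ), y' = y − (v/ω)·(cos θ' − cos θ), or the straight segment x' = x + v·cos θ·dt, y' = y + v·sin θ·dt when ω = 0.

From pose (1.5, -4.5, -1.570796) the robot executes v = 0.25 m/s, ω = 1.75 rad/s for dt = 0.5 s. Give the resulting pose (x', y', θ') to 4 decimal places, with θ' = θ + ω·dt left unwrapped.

θ' = -1.5708 + 1.75·0.5 = -0.6958
R = v/ω = 0.25/1.75 = 0.1429
x' = 1.5 + 0.1429·(sin -0.6958 − sin -1.5708) = 1.5513
y' = -4.5 − 0.1429·(cos -0.6958 − cos -1.5708) = -4.6096

(1.5513, -4.6096, -0.6958)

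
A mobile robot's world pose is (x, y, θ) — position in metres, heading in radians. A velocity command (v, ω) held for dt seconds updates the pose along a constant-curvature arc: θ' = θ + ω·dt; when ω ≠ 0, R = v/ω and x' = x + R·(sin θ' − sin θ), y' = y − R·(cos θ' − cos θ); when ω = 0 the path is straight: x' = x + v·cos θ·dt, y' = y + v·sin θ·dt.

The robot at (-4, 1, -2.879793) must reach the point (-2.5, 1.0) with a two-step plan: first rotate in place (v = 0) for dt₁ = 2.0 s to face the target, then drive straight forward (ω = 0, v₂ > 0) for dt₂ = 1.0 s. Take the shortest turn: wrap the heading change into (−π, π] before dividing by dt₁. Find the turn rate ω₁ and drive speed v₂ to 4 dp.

heading to target = atan2(1−1, -2.5−-4) = 0.0000
Δθ = wrap(0.0000 − -2.8798) = 2.8798; ω₁ = Δθ/dt₁ = 1.4399
distance = √((-2.5−-4)² + (1−1)²) = 1.5000; v₂ = distance/dt₂ = 1.5000

ω₁ = 1.4399, v₂ = 1.5000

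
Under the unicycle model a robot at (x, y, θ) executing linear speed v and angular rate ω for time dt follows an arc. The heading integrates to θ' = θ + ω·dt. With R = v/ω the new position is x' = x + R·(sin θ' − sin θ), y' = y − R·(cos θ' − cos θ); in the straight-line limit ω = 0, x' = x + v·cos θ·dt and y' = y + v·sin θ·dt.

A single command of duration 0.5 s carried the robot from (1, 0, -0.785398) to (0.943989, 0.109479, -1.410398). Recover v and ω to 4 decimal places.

v = -0.2500, ω = -1.2500

Δθ = -1.410398 − -0.785398 = -0.625000
ω = Δθ/dt = -0.625000/0.5 = -1.2500
R = −Δy/(cos θ' − cos θ) = 0.2000
v = R·ω = 0.2000·-1.2500 = -0.2500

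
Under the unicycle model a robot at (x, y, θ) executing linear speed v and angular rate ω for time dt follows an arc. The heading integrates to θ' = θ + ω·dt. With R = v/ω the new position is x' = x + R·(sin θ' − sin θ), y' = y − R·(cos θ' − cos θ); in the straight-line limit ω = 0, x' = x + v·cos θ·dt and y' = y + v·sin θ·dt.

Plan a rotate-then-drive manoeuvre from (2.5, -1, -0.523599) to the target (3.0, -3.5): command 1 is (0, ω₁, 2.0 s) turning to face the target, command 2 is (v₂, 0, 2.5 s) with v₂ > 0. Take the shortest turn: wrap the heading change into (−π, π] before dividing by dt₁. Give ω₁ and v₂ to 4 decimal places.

heading to target = atan2(-3.5−-1, 3−2.5) = -1.3734
Δθ = wrap(-1.3734 − -0.5236) = -0.8498; ω₁ = Δθ/dt₁ = -0.4249
distance = √((3−2.5)² + (-3.5−-1)²) = 2.5495; v₂ = distance/dt₂ = 1.0198

ω₁ = -0.4249, v₂ = 1.0198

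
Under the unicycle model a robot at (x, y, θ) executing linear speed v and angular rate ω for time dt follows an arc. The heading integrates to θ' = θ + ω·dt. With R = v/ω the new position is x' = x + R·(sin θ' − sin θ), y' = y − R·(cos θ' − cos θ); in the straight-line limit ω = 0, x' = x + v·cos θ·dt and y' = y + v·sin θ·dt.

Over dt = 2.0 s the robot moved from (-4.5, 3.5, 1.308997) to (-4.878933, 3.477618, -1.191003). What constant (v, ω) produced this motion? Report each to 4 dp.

v = -0.2500, ω = -1.2500

Δθ = -1.191003 − 1.308997 = -2.500000
ω = Δθ/dt = -2.500000/2.0 = -1.2500
R = Δx/(sin θ' − sin θ) = 0.2000
v = R·ω = 0.2000·-1.2500 = -0.2500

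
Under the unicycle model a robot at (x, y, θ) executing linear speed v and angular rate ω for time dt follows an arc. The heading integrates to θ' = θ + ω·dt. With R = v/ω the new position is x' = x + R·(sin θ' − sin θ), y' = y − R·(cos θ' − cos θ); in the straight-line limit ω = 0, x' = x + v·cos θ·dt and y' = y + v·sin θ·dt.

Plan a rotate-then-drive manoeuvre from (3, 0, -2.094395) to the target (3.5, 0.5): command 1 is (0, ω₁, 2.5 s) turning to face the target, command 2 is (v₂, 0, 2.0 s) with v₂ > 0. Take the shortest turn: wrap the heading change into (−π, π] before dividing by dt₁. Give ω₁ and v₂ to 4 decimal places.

heading to target = atan2(0.5−0, 3.5−3) = 0.7854
Δθ = wrap(0.7854 − -2.0944) = 2.8798; ω₁ = Δθ/dt₁ = 1.1519
distance = √((3.5−3)² + (0.5−0)²) = 0.7071; v₂ = distance/dt₂ = 0.3536

ω₁ = 1.1519, v₂ = 0.3536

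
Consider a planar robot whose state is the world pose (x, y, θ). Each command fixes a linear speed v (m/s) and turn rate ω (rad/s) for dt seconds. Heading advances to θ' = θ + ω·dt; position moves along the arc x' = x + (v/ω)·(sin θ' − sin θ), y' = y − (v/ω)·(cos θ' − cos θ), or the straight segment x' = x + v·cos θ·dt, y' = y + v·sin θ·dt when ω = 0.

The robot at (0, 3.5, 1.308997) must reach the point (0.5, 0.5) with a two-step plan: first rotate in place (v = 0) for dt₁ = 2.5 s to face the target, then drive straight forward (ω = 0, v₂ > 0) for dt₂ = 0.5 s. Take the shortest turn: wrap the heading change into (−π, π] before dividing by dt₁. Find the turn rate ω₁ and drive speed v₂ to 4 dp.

ω₁ = -1.0859, v₂ = 6.0828

heading to target = atan2(0.5−3.5, 0.5−0) = -1.4056
Δθ = wrap(-1.4056 − 1.3090) = -2.7146; ω₁ = Δθ/dt₁ = -1.0859
distance = √((0.5−0)² + (0.5−3.5)²) = 3.0414; v₂ = distance/dt₂ = 6.0828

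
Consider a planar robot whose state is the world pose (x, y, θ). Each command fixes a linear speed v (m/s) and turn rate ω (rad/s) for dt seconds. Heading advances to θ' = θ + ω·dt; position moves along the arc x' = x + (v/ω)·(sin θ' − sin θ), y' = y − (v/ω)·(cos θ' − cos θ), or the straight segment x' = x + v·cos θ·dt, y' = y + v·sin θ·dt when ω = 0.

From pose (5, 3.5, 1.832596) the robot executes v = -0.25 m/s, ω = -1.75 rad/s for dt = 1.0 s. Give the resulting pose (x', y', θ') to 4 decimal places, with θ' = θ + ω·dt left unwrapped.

θ' = 1.8326 + -1.75·1.0 = 0.0826
R = v/ω = -0.25/-1.75 = 0.1429
x' = 5 + 0.1429·(sin 0.0826 − sin 1.8326) = 4.8738
y' = 3.5 − 0.1429·(cos 0.0826 − cos 1.8326) = 3.3207

(4.8738, 3.3207, 0.0826)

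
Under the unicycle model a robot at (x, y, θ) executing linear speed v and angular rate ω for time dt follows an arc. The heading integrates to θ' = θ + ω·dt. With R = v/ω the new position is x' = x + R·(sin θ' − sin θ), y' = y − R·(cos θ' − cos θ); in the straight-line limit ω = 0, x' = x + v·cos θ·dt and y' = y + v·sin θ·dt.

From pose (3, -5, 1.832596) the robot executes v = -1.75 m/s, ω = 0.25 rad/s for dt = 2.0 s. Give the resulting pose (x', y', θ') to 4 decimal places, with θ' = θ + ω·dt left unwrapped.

(4.6963, -8.0198, 2.3326)

θ' = 1.8326 + 0.25·2.0 = 2.3326
R = v/ω = -1.75/0.25 = -7.0000
x' = 3 + -7.0000·(sin 2.3326 − sin 1.8326) = 4.6963
y' = -5 − -7.0000·(cos 2.3326 − cos 1.8326) = -8.0198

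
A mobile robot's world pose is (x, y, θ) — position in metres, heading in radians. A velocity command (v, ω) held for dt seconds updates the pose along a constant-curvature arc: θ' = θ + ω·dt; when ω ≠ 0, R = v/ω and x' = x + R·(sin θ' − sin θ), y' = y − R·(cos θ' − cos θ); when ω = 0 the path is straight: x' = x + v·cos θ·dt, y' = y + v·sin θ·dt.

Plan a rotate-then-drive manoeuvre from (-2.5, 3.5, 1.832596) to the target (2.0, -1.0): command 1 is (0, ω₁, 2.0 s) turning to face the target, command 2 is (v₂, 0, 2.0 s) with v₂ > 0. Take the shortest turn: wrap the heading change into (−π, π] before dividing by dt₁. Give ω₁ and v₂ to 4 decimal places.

heading to target = atan2(-1−3.5, 2−-2.5) = -0.7854
Δθ = wrap(-0.7854 − 1.8326) = -2.6180; ω₁ = Δθ/dt₁ = -1.3090
distance = √((2−-2.5)² + (-1−3.5)²) = 6.3640; v₂ = distance/dt₂ = 3.1820

ω₁ = -1.3090, v₂ = 3.1820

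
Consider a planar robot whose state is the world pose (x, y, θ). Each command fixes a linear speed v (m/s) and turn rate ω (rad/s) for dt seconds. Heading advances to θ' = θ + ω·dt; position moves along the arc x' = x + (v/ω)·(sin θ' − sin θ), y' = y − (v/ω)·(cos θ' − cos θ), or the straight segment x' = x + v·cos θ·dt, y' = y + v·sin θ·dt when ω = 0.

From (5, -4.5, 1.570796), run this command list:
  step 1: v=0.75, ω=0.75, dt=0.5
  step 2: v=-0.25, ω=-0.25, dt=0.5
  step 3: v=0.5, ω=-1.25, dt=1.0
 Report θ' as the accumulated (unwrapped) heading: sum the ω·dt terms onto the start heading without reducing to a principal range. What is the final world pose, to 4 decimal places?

step 1: θ'=1.9458 (R=1.0000) → pose (4.9305, -4.1337, 1.9458)
step 2: θ'=1.8208 (R=1.0000) → pose (4.9689, -4.2526, 1.8208)
step 3: θ'=0.5708 (R=-0.4000) → pose (5.1404, -3.8170, 0.5708)

(5.1404, -3.8170, 0.5708)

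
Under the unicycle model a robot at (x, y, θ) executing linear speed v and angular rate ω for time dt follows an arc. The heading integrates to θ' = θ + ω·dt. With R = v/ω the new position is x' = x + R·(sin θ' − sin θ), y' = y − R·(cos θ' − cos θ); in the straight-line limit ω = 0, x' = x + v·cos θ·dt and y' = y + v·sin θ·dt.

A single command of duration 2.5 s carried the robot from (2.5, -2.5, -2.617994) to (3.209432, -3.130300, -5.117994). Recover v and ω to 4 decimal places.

Δθ = -5.117994 − -2.617994 = -2.500000
ω = Δθ/dt = -2.500000/2.5 = -1.0000
R = Δx/(sin θ' − sin θ) = 0.5000
v = R·ω = 0.5000·-1.0000 = -0.5000

v = -0.5000, ω = -1.0000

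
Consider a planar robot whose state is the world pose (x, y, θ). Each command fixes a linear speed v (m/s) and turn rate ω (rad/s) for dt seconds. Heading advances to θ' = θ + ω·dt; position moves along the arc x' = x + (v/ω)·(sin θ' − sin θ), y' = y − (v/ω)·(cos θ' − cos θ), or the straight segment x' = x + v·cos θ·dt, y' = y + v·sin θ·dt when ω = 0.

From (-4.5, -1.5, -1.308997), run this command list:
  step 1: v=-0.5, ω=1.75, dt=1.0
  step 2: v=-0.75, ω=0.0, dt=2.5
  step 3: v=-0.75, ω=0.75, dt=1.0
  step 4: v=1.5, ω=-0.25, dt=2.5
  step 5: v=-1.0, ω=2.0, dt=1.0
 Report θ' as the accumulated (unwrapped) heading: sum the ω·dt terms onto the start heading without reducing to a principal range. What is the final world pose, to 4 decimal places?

(-4.7446, -0.6510, 2.5660)

step 1: θ'=0.4410 (R=-0.2857) → pose (-4.8979, -1.3156, 0.4410)
step 2: θ'=0.4410 (straight) → pose (-6.5935, -2.1159, 0.4410)
step 3: θ'=1.1910 (R=-1.0000) → pose (-7.0954, -2.6495, 1.1910)
step 4: θ'=0.5660 (R=-6.0000) → pose (-4.7406, 0.1904, 0.5660)
step 5: θ'=2.5660 (R=-0.5000) → pose (-4.7446, -0.6510, 2.5660)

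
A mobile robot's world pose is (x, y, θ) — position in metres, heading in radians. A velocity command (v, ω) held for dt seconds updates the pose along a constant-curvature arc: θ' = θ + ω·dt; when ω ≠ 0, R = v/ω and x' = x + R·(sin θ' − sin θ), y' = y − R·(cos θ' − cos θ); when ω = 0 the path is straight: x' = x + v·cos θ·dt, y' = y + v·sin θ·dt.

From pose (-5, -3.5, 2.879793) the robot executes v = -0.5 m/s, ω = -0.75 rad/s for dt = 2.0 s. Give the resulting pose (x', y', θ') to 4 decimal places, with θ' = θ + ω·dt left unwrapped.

θ' = 2.8798 + -0.75·2.0 = 1.3798
R = v/ω = -0.5/-0.75 = 0.6667
x' = -5 + 0.6667·(sin 1.3798 − sin 2.8798) = -4.5180
y' = -3.5 − 0.6667·(cos 1.3798 − cos 2.8798) = -4.2705

(-4.5180, -4.2705, 1.3798)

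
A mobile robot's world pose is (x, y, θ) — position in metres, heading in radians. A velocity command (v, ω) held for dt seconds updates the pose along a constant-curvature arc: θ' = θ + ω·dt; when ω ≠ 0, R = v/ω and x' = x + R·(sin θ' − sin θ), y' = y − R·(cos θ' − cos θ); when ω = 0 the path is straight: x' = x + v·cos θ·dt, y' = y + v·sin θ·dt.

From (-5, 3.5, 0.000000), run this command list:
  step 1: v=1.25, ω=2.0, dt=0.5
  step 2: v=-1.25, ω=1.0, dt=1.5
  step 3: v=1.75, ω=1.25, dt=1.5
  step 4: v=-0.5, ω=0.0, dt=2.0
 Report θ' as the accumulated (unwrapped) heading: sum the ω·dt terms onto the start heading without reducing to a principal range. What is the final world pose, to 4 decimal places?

step 1: θ'=1.0000 (R=0.6250) → pose (-4.4741, 3.7873, 1.0000)
step 2: θ'=2.5000 (R=-1.2500) → pose (-4.1703, 2.1105, 2.5000)
step 3: θ'=4.3750 (R=1.4000) → pose (-6.3293, 1.4523, 4.3750)
step 4: θ'=4.3750 (straight) → pose (-5.9982, 2.3960, 4.3750)

(-5.9982, 2.3960, 4.3750)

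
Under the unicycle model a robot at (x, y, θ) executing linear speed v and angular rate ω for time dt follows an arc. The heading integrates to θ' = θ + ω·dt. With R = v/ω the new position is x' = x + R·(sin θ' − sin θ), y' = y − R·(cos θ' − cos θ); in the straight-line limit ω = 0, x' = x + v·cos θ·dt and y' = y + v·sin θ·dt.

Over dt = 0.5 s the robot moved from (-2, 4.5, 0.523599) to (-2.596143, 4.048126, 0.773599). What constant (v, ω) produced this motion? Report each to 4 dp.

v = -1.5000, ω = 0.5000

Δθ = 0.773599 − 0.523599 = 0.250000
ω = Δθ/dt = 0.250000/0.5 = 0.5000
R = Δx/(sin θ' − sin θ) = -3.0000
v = R·ω = -3.0000·0.5000 = -1.5000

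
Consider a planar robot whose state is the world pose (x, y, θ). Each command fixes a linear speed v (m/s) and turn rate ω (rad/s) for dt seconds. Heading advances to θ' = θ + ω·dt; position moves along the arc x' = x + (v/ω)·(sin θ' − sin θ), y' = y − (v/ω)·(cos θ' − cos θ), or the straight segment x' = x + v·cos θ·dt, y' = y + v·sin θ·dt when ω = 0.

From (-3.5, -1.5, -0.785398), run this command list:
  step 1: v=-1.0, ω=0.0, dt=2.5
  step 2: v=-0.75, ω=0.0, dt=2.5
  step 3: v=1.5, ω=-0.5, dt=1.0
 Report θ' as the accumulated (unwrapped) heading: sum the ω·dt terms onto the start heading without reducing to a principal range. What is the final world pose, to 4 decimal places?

step 1: θ'=-0.7854 (straight) → pose (-5.2678, 0.2678, -0.7854)
step 2: θ'=-0.7854 (straight) → pose (-6.5936, 1.5936, -0.7854)
step 3: θ'=-1.2854 (R=-3.0000) → pose (-5.8363, 0.3169, -1.2854)

(-5.8363, 0.3169, -1.2854)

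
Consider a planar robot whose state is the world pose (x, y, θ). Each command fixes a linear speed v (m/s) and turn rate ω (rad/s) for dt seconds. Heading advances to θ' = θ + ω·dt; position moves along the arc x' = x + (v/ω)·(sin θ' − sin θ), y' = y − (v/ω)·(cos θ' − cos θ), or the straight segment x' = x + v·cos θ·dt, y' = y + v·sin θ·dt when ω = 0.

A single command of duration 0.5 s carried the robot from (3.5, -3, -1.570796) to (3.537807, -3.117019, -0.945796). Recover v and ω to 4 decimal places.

Δθ = -0.945796 − -1.570796 = 0.625000
ω = Δθ/dt = 0.625000/0.5 = 1.2500
R = −Δy/(cos θ' − cos θ) = 0.2000
v = R·ω = 0.2000·1.2500 = 0.2500

v = 0.2500, ω = 1.2500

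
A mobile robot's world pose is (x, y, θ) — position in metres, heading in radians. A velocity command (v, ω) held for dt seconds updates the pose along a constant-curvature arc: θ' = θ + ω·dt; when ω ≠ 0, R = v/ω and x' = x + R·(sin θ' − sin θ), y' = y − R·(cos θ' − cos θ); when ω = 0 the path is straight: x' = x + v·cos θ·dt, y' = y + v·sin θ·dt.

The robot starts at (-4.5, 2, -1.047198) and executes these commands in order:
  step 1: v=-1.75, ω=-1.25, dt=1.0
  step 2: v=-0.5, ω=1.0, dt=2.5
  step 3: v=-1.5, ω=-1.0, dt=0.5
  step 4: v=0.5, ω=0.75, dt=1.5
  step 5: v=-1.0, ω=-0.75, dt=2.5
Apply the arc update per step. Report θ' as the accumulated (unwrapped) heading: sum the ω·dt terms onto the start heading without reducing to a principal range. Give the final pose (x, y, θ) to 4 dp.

step 1: θ'=-2.2972 (R=1.4000) → pose (-4.3342, 3.6299, -2.2972)
step 2: θ'=0.2028 (R=-0.5000) → pose (-4.8087, 4.4517, 0.2028)
step 3: θ'=-0.2972 (R=1.5000) → pose (-5.5500, 4.4867, -0.2972)
step 4: θ'=0.8278 (R=0.6667) → pose (-4.8638, 4.6732, 0.8278)
step 5: θ'=-1.0472 (R=1.3333) → pose (-7.0005, 4.9085, -1.0472)

(-7.0005, 4.9085, -1.0472)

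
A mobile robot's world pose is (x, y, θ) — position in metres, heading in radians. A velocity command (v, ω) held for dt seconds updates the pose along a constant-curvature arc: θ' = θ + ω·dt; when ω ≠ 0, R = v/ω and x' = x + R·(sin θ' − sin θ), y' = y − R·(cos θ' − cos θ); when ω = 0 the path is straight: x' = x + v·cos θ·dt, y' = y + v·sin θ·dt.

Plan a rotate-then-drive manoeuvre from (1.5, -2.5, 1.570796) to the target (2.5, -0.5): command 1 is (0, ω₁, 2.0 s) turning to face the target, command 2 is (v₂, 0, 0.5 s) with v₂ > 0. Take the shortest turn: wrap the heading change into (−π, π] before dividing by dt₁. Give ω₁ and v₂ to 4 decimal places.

ω₁ = -0.2318, v₂ = 4.4721

heading to target = atan2(-0.5−-2.5, 2.5−1.5) = 1.1071
Δθ = wrap(1.1071 − 1.5708) = -0.4636; ω₁ = Δθ/dt₁ = -0.2318
distance = √((2.5−1.5)² + (-0.5−-2.5)²) = 2.2361; v₂ = distance/dt₂ = 4.4721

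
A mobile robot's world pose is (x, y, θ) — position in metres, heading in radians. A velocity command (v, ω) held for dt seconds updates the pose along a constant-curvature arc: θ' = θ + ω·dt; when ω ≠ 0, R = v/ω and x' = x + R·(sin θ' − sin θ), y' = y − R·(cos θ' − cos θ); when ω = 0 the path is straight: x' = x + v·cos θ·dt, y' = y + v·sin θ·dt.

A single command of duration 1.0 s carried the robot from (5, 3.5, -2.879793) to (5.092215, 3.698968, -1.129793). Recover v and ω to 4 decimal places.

Δθ = -1.129793 − -2.879793 = 1.750000
ω = Δθ/dt = 1.750000/1.0 = 1.7500
R = −Δy/(cos θ' − cos θ) = -0.1429
v = R·ω = -0.1429·1.7500 = -0.2500

v = -0.2500, ω = 1.7500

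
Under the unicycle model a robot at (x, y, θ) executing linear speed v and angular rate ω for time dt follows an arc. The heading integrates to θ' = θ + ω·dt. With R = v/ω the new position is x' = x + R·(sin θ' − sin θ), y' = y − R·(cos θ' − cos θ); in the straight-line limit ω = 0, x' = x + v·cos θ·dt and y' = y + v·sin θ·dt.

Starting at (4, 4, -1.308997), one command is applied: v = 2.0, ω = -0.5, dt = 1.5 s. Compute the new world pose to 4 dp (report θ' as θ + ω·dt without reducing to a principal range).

θ' = -1.3090 + -0.5·1.5 = -2.0590
R = v/ω = 2.0/-0.5 = -4.0000
x' = 4 + -4.0000·(sin -2.0590 − sin -1.3090) = 3.6690
y' = 4 − -4.0000·(cos -2.0590 − cos -1.3090) = 1.0886

(3.6690, 1.0886, -2.0590)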